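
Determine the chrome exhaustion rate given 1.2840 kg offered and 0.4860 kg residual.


Formula: Uptake = (offered - residual) / offered * 100
Substituting: Uptake = (1.2840 - 0.4860) / 1.2840 * 100
Result: 62.1495 %


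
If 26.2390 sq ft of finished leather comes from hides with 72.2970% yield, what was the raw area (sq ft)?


Formula: raw = finished * 100 / yield
Substituting: raw = 26.2390 * 100 / 72.2970
Result: 36.2933 sq ft


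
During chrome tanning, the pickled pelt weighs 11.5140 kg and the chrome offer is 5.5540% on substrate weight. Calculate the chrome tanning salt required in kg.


Formula: Chrome = substrate * pct / 100
Substituting: Chrome = 11.5140 * 5.5540 / 100
Result: 0.6395 kg


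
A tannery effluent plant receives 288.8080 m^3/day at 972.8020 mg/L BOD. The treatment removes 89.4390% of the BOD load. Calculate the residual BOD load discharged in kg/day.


Load_in = volume * conc / 1000 = 288.8080 * 972.8020 / 1000 = 280.9530 kg/day
Removed = Load_in * eff / 100 = 280.9530 * 89.4390 / 100 = 251.2816 kg/day
Load_out = Load_in - Removed = 280.9530 - 251.2816 = 29.6714 kg/day


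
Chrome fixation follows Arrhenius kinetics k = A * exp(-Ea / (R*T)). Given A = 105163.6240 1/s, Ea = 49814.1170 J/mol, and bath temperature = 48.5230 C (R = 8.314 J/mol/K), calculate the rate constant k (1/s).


T_K = T_C + 273.15 = 48.5230 + 273.15 = 321.6730 K
exponent = -Ea / (R * T_K) = -49814.1170 / (8.314 * 321.6730) = -18.6264
k = A * exp(exponent) = 105163.6240 * exp(-18.6264) = 8.5614e-04 1/s


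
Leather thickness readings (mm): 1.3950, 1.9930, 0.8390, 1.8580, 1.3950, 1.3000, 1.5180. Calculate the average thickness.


Formula: Average = sum / n
Substituting: Average = 10.2980 / 7
Result: 1.4711 mm


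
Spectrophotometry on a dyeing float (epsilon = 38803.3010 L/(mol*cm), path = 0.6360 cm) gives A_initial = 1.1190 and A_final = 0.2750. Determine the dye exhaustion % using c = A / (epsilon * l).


c_initial = A_i / (epsilon * l) = 1.1190 / (38803.3010 * 0.6360) = 4.5342e-05 mol/L
c_final = A_f / (epsilon * l) = 0.2750 / (38803.3010 * 0.6360) = 1.1143e-05 mol/L
Exhaustion = (c_initial - c_final) / c_initial * 100 = (4.5342e-05 - 1.1143e-05) / 4.5342e-05 * 100 = 75.4245 %


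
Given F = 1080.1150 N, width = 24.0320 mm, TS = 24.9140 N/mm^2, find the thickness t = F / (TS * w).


Formula: t = F / (TS * w)
Substituting: t = 1080.1150 / (24.9140 * 24.0320)
Result: 1.8040 mm


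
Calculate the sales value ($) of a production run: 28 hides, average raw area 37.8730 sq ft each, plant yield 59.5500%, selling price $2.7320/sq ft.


Raw_total = N * avg_area = 28 * 37.8730 = 1060.4440 sq ft
Finished = Raw_total * yield / 100 = 1060.4440 * 59.5500 / 100 = 631.4944 sq ft
Value = Finished * price = 631.4944 * 2.7320 = 1725.2427 $


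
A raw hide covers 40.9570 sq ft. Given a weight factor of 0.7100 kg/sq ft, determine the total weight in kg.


Formula: Weight = area * weight_per_sqft
Substituting: Weight = 40.9570 * 0.7100
Result: 29.0795 kg


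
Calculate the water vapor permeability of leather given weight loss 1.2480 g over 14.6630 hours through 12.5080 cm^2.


Formula: WVP = loss / (area * time)
Substituting: WVP = 1.2480 / (12.5080 * 14.6630)
Result: 0.00680462 g/(cm^2*hr)


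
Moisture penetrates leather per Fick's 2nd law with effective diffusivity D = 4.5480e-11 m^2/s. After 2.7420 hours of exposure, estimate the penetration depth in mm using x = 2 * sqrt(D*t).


t = 2.7420 hr * 3600 = 9871.2000 s
D * t = 4.5480e-11 * 9871.2000 = 4.4894e-07
x = 2 * sqrt(D*t) = 2 * sqrt(4.4894e-07) = 0.00134006 m = 1.3401 mm


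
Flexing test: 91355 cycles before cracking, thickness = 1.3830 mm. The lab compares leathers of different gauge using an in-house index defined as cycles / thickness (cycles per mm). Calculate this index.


Formula: Index = cycles / thickness
Substituting: Index = 91355 / 1.3830
Result: 66055.6761 cycles/mm


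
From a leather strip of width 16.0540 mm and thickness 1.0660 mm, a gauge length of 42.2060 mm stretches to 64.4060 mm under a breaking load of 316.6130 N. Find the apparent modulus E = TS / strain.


TS = F / (w * t) = 316.6130 / (16.0540 * 1.0660) = 18.5007 N/mm^2
strain = (Lf - L0) / L0 = (64.4060 - 42.2060) / 42.2060 = 0.5260
E = TS / strain = 18.5007 / 0.5260 = 35.1730 N/mm^2


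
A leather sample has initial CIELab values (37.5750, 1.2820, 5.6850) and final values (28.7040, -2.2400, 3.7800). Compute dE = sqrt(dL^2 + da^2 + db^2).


dL = -8.8710, da = -3.5220, db = -1.9050
dE = sqrt((-8.8710)^2 + (-3.5220)^2 + (-1.9050)^2) = 9.7328


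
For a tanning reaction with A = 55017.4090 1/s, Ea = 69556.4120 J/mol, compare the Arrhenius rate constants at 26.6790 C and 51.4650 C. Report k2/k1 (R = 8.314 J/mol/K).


T1 = 26.6790 + 273.15 = 299.8290 K; T2 = 51.4650 + 273.15 = 324.6150 K
k1 = A * exp(-Ea/(R*T1)) = 55017.4090 * exp(-69556.4120/(8.314*299.8290)) = 4.1909e-08 1/s
k2 = A * exp(-Ea/(R*T2)) = 55017.4090 * exp(-69556.4120/(8.314*324.6150)) = 3.5285e-07 1/s
k2/k1 = 3.5285e-07 / 4.1909e-08 = 8.4195


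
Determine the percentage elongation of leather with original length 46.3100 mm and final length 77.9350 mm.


Formula: Elongation = (Lf - L0) / L0 * 100
Substituting: Elongation = (77.9350 - 46.3100) / 46.3100 * 100
Result: 68.2898 %


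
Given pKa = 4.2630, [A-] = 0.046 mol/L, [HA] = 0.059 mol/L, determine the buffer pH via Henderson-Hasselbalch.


ratio = [A-] / [HA] = 0.046 / 0.059 = 0.7797
log10(ratio) = -0.1081
pH = pKa + log10(ratio) = 4.2630 - 0.1081 = 4.1549


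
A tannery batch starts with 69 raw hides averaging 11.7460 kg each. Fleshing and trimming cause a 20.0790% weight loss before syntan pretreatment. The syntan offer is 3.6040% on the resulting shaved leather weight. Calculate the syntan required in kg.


Total_raw = N * avg_wt = 69 * 11.7460 = 810.4740 kg
Substrate = Total_raw * (1 - loss/100) = 810.4740 * (1 - 20.0790/100) = 647.7389 kg
Syntan = Substrate * pct / 100 = 647.7389 * 3.6040 / 100 = 23.3445 kg


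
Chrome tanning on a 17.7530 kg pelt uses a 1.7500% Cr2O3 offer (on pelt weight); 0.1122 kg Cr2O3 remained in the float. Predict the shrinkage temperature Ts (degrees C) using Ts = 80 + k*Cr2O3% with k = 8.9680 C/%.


Offered = pelt * offer_pct / 100 = 17.7530 * 1.7500 / 100 = 0.3107 kg
Uptake = offered - residual = 0.3107 - 0.1122 = 0.1985 kg
Cr2O3% on pelt = uptake / pelt * 100 = 0.1985 / 17.7530 * 100 = 1.1180 %
Ts = 80 + k * Cr2O3% = 80 + 8.9680 * 1.1180 = 90.0262 C


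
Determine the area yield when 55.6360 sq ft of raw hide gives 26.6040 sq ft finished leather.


Formula: Yield = finished / raw * 100
Substituting: Yield = 26.6040 / 55.6360 * 100
Result: 47.8180 %


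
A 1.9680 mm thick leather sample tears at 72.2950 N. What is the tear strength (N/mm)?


Formula: Tear strength = force / thickness
Substituting: Tear strength = 72.2950 / 1.9680
Result: 36.7353 N/mm


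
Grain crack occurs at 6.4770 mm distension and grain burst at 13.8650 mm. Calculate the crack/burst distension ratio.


Formula: Ratio = crack / burst
Substituting: Ratio = 6.4770 / 13.8650
Result: 0.4671


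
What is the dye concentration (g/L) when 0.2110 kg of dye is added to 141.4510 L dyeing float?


Formula: Conc = dye_mass(kg) / volume(L) * 1000
Substituting: Conc = 0.2110 / 141.4510 * 1000
Result: 1.4917 g/L


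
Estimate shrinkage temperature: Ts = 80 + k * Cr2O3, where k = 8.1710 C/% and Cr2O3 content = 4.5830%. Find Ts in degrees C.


Formula: Ts = 80 + k * Cr2O3
Substituting: Ts = 80 + 8.1710 * 4.5830
Result: 117.4477 C


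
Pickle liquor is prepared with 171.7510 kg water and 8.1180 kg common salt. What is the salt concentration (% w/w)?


Formula: Conc = salt / (water + salt) * 100
Substituting: Conc = 8.1180 / (171.7510 + 8.1180) * 100
Result: 4.5133 %


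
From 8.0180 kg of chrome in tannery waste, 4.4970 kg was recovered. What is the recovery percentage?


Formula: Recovery = recovered / input * 100
Substituting: Recovery = 4.4970 / 8.0180 * 100
Result: 56.0863 %


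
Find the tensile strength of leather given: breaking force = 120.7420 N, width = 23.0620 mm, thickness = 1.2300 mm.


Formula: TS = force / (width * thickness)
Substituting: TS = 120.7420 / (23.0620 * 1.2300)
Result: 4.2565 N/mm^2


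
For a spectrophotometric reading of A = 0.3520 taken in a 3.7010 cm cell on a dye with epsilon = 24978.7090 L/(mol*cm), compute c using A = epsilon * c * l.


Formula: c = A / (epsilon * l)
Substituting: c = 0.3520 / (24978.7090 * 3.7010)
Result: 3.8076e-06 mol/L


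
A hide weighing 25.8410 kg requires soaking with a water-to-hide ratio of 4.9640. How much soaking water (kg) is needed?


Formula: Water = hide_weight * ratio
Substituting: Water = 25.8410 * 4.9640
Result: 128.2747 kg


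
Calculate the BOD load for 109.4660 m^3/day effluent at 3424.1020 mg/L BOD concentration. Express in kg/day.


Formula: BOD_load = volume * conc / 1000
Substituting: BOD_load = 109.4660 * 3424.1020 / 1000
Result: 374.8227 kg/day


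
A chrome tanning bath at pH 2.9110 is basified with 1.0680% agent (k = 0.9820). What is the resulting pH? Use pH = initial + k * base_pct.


Formula: pH_final = pH_initial + k * base_pct
Substituting: pH_final = 2.9110 + 0.9820 * 1.0680
Result: 3.9598


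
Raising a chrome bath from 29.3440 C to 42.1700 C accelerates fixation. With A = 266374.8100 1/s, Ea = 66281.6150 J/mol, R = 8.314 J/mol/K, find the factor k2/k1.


T1 = 29.3440 + 273.15 = 302.4940 K; T2 = 42.1700 + 273.15 = 315.3200 K
k1 = A * exp(-Ea/(R*T1)) = 266374.8100 * exp(-66281.6150/(8.314*302.4940)) = 9.5406e-07 1/s
k2 = A * exp(-Ea/(R*T2)) = 266374.8100 * exp(-66281.6150/(8.314*315.3200)) = 2.7871e-06 1/s
k2/k1 = 2.7871e-06 / 9.5406e-07 = 2.9213


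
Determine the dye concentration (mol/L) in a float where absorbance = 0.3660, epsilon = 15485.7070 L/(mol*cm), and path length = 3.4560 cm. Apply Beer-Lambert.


Formula: c = A / (epsilon * l)
Substituting: c = 0.3660 / (15485.7070 * 3.4560)
Result: 6.8387e-06 mol/L


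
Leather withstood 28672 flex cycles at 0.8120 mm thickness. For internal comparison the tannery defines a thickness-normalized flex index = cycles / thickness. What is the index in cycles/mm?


Formula: Index = cycles / thickness
Substituting: Index = 28672 / 0.8120
Result: 35310.3448 cycles/mm


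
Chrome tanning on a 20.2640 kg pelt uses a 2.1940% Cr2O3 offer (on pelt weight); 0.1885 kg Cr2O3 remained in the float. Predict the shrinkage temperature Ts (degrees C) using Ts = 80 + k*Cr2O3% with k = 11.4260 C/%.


Offered = pelt * offer_pct / 100 = 20.2640 * 2.1940 / 100 = 0.4446 kg
Uptake = offered - residual = 0.4446 - 0.1885 = 0.2561 kg
Cr2O3% on pelt = uptake / pelt * 100 = 0.2561 / 20.2640 * 100 = 1.2638 %
Ts = 80 + k * Cr2O3% = 80 + 11.4260 * 1.2638 = 94.4399 C


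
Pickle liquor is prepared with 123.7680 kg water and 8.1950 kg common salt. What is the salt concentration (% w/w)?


Formula: Conc = salt / (water + salt) * 100
Substituting: Conc = 8.1950 / (123.7680 + 8.1950) * 100
Result: 6.2101 %


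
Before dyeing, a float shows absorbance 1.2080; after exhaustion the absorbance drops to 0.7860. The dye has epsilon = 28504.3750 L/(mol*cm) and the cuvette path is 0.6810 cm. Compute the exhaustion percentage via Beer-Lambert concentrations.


c_initial = A_i / (epsilon * l) = 1.2080 / (28504.3750 * 0.6810) = 6.2231e-05 mol/L
c_final = A_f / (epsilon * l) = 0.7860 / (28504.3750 * 0.6810) = 4.0492e-05 mol/L
Exhaustion = (c_initial - c_final) / c_initial * 100 = (6.2231e-05 - 4.0492e-05) / 6.2231e-05 * 100 = 34.9338 %


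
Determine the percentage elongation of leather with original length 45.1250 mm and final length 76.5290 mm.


Formula: Elongation = (Lf - L0) / L0 * 100
Substituting: Elongation = (76.5290 - 45.1250) / 45.1250 * 100
Result: 69.5934 %


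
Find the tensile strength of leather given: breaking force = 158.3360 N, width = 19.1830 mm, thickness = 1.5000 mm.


Formula: TS = force / (width * thickness)
Substituting: TS = 158.3360 / (19.1830 * 1.5000)
Result: 5.5026 N/mm^2


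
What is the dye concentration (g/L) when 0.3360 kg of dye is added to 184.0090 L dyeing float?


Formula: Conc = dye_mass(kg) / volume(L) * 1000
Substituting: Conc = 0.3360 / 184.0090 * 1000
Result: 1.8260 g/L


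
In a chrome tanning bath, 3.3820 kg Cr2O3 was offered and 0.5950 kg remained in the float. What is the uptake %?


Formula: Uptake = (offered - residual) / offered * 100
Substituting: Uptake = (3.3820 - 0.5950) / 3.3820 * 100
Result: 82.4069 %


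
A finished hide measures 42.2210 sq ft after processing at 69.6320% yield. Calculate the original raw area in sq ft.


Formula: raw = finished * 100 / yield
Substituting: raw = 42.2210 * 100 / 69.6320
Result: 60.6345 sq ft


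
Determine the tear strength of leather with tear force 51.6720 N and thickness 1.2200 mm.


Formula: Tear strength = force / thickness
Substituting: Tear strength = 51.6720 / 1.2200
Result: 42.3541 N/mm


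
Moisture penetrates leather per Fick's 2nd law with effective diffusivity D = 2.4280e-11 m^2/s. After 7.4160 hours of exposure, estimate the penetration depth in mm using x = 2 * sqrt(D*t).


t = 7.4160 hr * 3600 = 26697.6000 s
D * t = 2.4280e-11 * 26697.6000 = 6.4822e-07
x = 2 * sqrt(D*t) = 2 * sqrt(6.4822e-07) = 0.00161024 m = 1.6102 mm


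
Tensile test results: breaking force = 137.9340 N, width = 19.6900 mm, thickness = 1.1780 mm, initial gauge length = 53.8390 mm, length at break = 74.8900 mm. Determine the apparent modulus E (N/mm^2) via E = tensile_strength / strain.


TS = F / (w * t) = 137.9340 / (19.6900 * 1.1780) = 5.9468 N/mm^2
strain = (Lf - L0) / L0 = (74.8900 - 53.8390) / 53.8390 = 0.3910
E = TS / strain = 5.9468 / 0.3910 = 15.2091 N/mm^2


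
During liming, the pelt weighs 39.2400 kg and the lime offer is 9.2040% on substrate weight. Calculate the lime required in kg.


Formula: Lime = substrate * pct / 100
Substituting: Lime = 39.2400 * 9.2040 / 100
Result: 3.6116 kg


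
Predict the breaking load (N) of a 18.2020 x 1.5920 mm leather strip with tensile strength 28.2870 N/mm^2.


Formula: F = TS * w * t
Substituting: F = 28.2870 * 18.2020 * 1.5920
Result: 819.6889 N


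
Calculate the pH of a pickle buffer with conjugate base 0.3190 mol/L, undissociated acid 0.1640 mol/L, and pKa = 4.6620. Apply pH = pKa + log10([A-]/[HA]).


ratio = [A-] / [HA] = 0.3190 / 0.1640 = 1.9451
log10(ratio) = 0.2889
pH = pKa + log10(ratio) = 4.6620 + 0.2889 = 4.9509


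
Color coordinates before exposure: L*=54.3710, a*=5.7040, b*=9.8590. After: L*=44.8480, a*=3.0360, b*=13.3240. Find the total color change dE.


dL = -9.5230, da = -2.6680, db = 3.4650
dE = sqrt((-9.5230)^2 + (-2.6680)^2 + 3.4650^2) = 10.4791


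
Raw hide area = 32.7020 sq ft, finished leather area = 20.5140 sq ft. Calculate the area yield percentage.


Formula: Yield = finished / raw * 100
Substituting: Yield = 20.5140 / 32.7020 * 100
Result: 62.7301 %


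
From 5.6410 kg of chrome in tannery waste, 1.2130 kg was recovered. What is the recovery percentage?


Formula: Recovery = recovered / input * 100
Substituting: Recovery = 1.2130 / 5.6410 * 100
Result: 21.5033 %


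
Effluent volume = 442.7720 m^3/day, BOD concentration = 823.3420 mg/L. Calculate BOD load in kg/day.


Formula: BOD_load = volume * conc / 1000
Substituting: BOD_load = 442.7720 * 823.3420 / 1000
Result: 364.5528 kg/day


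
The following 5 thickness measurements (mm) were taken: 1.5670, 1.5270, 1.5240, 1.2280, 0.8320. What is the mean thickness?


Formula: Average = sum / n
Substituting: Average = 6.6780 / 5
Result: 1.3356 mm


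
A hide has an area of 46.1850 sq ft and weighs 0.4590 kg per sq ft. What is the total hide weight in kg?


Formula: Weight = area * weight_per_sqft
Substituting: Weight = 46.1850 * 0.4590
Result: 21.1989 kg


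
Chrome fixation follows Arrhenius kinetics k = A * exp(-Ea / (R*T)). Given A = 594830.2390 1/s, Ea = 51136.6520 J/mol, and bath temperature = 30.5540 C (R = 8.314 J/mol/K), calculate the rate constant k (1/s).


T_K = T_C + 273.15 = 30.5540 + 273.15 = 303.7040 K
exponent = -Ea / (R * T_K) = -51136.6520 / (8.314 * 303.7040) = -20.2522
k = A * exp(exponent) = 594830.2390 * exp(-20.2522) = 9.5276e-04 1/s


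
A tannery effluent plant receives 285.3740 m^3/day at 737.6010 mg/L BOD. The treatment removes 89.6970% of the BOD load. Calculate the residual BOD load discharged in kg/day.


Load_in = volume * conc / 1000 = 285.3740 * 737.6010 / 1000 = 210.4921 kg/day
Removed = Load_in * eff / 100 = 210.4921 * 89.6970 / 100 = 188.8051 kg/day
Load_out = Load_in - Removed = 210.4921 - 188.8051 = 21.6870 kg/day


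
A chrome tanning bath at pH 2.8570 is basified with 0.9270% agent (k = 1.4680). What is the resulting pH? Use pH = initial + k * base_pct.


Formula: pH_final = pH_initial + k * base_pct
Substituting: pH_final = 2.8570 + 1.4680 * 0.9270
Result: 4.2178


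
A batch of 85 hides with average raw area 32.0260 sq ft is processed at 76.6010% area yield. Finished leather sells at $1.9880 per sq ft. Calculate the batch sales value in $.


Raw_total = N * avg_area = 85 * 32.0260 = 2722.2100 sq ft
Finished = Raw_total * yield / 100 = 2722.2100 * 76.6010 / 100 = 2085.2401 sq ft
Value = Finished * price = 2085.2401 * 1.9880 = 4145.4573 $


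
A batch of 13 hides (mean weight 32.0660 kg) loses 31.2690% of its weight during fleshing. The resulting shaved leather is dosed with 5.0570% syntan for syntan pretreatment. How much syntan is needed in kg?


Total_raw = N * avg_wt = 13 * 32.0660 = 416.8580 kg
Substrate = Total_raw * (1 - loss/100) = 416.8580 * (1 - 31.2690/100) = 286.5107 kg
Syntan = Substrate * pct / 100 = 286.5107 * 5.0570 / 100 = 14.4888 kg


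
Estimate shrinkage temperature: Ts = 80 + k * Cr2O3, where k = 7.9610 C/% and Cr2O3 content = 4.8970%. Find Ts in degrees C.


Formula: Ts = 80 + k * Cr2O3
Substituting: Ts = 80 + 7.9610 * 4.8970
Result: 118.9850 C


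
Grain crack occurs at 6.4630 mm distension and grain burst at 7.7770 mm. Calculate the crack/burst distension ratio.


Formula: Ratio = crack / burst
Substituting: Ratio = 6.4630 / 7.7770
Result: 0.8310


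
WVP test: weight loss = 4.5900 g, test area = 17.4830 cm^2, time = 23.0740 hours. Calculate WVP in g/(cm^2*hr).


Formula: WVP = loss / (area * time)
Substituting: WVP = 4.5900 / (17.4830 * 23.0740)
Result: 0.0113782 g/(cm^2*hr)


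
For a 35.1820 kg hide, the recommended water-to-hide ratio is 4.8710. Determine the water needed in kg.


Formula: Water = hide_weight * ratio
Substituting: Water = 35.1820 * 4.8710
Result: 171.3715 kg


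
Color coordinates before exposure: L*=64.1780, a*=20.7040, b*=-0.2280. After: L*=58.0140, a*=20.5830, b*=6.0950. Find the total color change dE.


dL = -6.1640, da = -0.1210, db = 6.3230
dE = sqrt((-6.1640)^2 + (-0.1210)^2 + 6.3230^2) = 8.8312


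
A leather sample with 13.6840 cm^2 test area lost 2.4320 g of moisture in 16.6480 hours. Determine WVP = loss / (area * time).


Formula: WVP = loss / (area * time)
Substituting: WVP = 2.4320 / (13.6840 * 16.6480)
Result: 0.0106755 g/(cm^2*hr)


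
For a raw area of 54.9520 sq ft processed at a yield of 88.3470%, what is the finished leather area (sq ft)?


Formula: finished = raw * yield / 100
Substituting: finished = 54.9520 * 88.3470 / 100
Result: 48.5484 sq ft


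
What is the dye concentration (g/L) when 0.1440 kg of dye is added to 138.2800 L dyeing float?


Formula: Conc = dye_mass(kg) / volume(L) * 1000
Substituting: Conc = 0.1440 / 138.2800 * 1000
Result: 1.0414 g/L


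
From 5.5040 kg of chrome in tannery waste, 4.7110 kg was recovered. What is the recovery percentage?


Formula: Recovery = recovered / input * 100
Substituting: Recovery = 4.7110 / 5.5040 * 100
Result: 85.5923 %


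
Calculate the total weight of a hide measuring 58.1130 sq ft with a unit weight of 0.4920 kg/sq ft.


Formula: Weight = area * weight_per_sqft
Substituting: Weight = 58.1130 * 0.4920
Result: 28.5916 kg


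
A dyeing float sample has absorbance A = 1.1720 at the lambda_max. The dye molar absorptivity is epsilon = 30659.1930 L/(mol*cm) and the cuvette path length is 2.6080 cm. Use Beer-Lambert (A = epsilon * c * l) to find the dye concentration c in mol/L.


Formula: c = A / (epsilon * l)
Substituting: c = 1.1720 / (30659.1930 * 2.6080)
Result: 1.4657e-05 mol/L


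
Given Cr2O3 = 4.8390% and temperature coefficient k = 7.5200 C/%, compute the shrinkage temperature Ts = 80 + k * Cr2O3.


Formula: Ts = 80 + k * Cr2O3
Substituting: Ts = 80 + 7.5200 * 4.8390
Result: 116.3893 C


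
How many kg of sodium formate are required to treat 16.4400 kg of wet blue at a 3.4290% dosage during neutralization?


Formula: Neutralizer = substrate * pct / 100
Substituting: Neutralizer = 16.4400 * 3.4290 / 100
Result: 0.5637 kg


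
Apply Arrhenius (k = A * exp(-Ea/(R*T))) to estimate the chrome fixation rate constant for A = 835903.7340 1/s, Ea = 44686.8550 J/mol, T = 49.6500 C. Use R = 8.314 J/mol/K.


T_K = T_C + 273.15 = 49.6500 + 273.15 = 322.8000 K
exponent = -Ea / (R * T_K) = -44686.8550 / (8.314 * 322.8000) = -16.6508
k = A * exp(exponent) = 835903.7340 * exp(-16.6508) = 0.0490667 1/s


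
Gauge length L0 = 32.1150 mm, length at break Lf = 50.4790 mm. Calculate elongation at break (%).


Formula: Elongation = (Lf - L0) / L0 * 100
Substituting: Elongation = (50.4790 - 32.1150) / 32.1150 * 100
Result: 57.1820 %


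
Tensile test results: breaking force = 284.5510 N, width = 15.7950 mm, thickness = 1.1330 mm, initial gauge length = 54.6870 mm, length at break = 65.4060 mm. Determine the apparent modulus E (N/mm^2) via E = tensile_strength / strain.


TS = F / (w * t) = 284.5510 / (15.7950 * 1.1330) = 15.9005 N/mm^2
strain = (Lf - L0) / L0 = (65.4060 - 54.6870) / 54.6870 = 0.1960
E = TS / strain = 15.9005 / 0.1960 = 81.1223 N/mm^2


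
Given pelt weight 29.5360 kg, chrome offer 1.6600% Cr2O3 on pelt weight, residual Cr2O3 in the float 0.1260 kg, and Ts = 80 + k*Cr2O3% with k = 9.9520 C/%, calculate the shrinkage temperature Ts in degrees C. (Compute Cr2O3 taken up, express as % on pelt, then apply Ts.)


Offered = pelt * offer_pct / 100 = 29.5360 * 1.6600 / 100 = 0.4903 kg
Uptake = offered - residual = 0.4903 - 0.1260 = 0.3643 kg
Cr2O3% on pelt = uptake / pelt * 100 = 0.3643 / 29.5360 * 100 = 1.2334 %
Ts = 80 + k * Cr2O3% = 80 + 9.9520 * 1.2334 = 92.2748 C


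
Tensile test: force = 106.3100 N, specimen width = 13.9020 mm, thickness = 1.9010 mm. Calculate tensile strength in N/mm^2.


Formula: TS = force / (width * thickness)
Substituting: TS = 106.3100 / (13.9020 * 1.9010)
Result: 4.0227 N/mm^2


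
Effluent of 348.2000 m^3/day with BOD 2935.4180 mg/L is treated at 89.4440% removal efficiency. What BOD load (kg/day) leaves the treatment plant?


Load_in = volume * conc / 1000 = 348.2000 * 2935.4180 / 1000 = 1022.1125 kg/day
Removed = Load_in * eff / 100 = 1022.1125 * 89.4440 / 100 = 914.2183 kg/day
Load_out = Load_in - Removed = 1022.1125 - 914.2183 = 107.8942 kg/day


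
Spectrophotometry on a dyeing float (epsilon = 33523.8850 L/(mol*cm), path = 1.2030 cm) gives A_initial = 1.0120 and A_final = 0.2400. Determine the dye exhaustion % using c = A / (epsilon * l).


c_initial = A_i / (epsilon * l) = 1.0120 / (33523.8850 * 1.2030) = 2.5093e-05 mol/L
c_final = A_f / (epsilon * l) = 0.2400 / (33523.8850 * 1.2030) = 5.9510e-06 mol/L
Exhaustion = (c_initial - c_final) / c_initial * 100 = (2.5093e-05 - 5.9510e-06) / 2.5093e-05 * 100 = 76.2846 %


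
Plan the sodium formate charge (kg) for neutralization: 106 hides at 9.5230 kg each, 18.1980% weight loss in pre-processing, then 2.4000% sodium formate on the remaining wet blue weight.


Total_raw = N * avg_wt = 106 * 9.5230 = 1009.4380 kg
Substrate = Total_raw * (1 - loss/100) = 1009.4380 * (1 - 18.1980/100) = 825.7405 kg
Neutralizer = Substrate * pct / 100 = 825.7405 * 2.4000 / 100 = 19.8178 kg


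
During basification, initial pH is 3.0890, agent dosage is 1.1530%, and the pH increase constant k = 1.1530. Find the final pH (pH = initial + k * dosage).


Formula: pH_final = pH_initial + k * base_pct
Substituting: pH_final = 3.0890 + 1.1530 * 1.1530
Result: 4.4184


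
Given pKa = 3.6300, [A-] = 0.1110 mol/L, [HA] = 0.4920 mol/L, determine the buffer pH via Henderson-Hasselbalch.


ratio = [A-] / [HA] = 0.1110 / 0.4920 = 0.2256
log10(ratio) = -0.6466
pH = pKa + log10(ratio) = 3.6300 - 0.6466 = 2.9834


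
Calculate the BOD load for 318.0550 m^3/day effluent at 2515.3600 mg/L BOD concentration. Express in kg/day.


Formula: BOD_load = volume * conc / 1000
Substituting: BOD_load = 318.0550 * 2515.3600 / 1000
Result: 800.0228 kg/day


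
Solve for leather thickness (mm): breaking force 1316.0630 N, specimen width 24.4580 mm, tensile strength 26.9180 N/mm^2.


Formula: t = F / (TS * w)
Substituting: t = 1316.0630 / (26.9180 * 24.4580)
Result: 1.9990 mm


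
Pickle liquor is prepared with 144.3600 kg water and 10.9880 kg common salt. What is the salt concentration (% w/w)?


Formula: Conc = salt / (water + salt) * 100
Substituting: Conc = 10.9880 / (144.3600 + 10.9880) * 100
Result: 7.0732 %


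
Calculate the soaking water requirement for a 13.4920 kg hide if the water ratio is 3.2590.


Formula: Water = hide_weight * ratio
Substituting: Water = 13.4920 * 3.2590
Result: 43.9704 kg


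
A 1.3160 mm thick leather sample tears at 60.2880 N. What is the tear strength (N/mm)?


Formula: Tear strength = force / thickness
Substituting: Tear strength = 60.2880 / 1.3160
Result: 45.8116 N/mm


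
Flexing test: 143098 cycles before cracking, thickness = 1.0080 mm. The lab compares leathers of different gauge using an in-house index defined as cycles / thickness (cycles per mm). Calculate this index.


Formula: Index = cycles / thickness
Substituting: Index = 143098 / 1.0080
Result: 141962.3016 cycles/mm


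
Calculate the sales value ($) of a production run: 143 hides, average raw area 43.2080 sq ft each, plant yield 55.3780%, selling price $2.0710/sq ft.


Raw_total = N * avg_area = 143 * 43.2080 = 6178.7440 sq ft
Finished = Raw_total * yield / 100 = 6178.7440 * 55.3780 / 100 = 3421.6649 sq ft
Value = Finished * price = 3421.6649 * 2.0710 = 7086.2679 $


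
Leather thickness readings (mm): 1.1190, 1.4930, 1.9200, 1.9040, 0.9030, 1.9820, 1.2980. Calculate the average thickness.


Formula: Average = sum / n
Substituting: Average = 10.6190 / 7
Result: 1.5170 mm


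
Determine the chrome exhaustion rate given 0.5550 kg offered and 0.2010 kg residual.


Formula: Uptake = (offered - residual) / offered * 100
Substituting: Uptake = (0.5550 - 0.2010) / 0.5550 * 100
Result: 63.7838 %


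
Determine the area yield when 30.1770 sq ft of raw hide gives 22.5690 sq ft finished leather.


Formula: Yield = finished / raw * 100
Substituting: Yield = 22.5690 / 30.1770 * 100
Result: 74.7887 %


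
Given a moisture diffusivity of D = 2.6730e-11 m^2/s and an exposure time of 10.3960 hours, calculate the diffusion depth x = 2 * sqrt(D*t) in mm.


t = 10.3960 hr * 3600 = 37425.6000 s
D * t = 2.6730e-11 * 37425.6000 = 1.0004e-06
x = 2 * sqrt(D*t) = 2 * sqrt(1.0004e-06) = 0.00200039 m = 2.0004 mm


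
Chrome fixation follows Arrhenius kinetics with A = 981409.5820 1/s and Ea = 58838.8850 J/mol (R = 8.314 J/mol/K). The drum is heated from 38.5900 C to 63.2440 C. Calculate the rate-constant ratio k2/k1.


T1 = 38.5900 + 273.15 = 311.7400 K; T2 = 63.2440 + 273.15 = 336.3940 K
k1 = A * exp(-Ea/(R*T1)) = 981409.5820 * exp(-58838.8850/(8.314*311.7400)) = 1.3569e-04 1/s
k2 = A * exp(-Ea/(R*T2)) = 981409.5820 * exp(-58838.8850/(8.314*336.3940)) = 7.1635e-04 1/s
k2/k1 = 7.1635e-04 / 1.3569e-04 = 5.2793


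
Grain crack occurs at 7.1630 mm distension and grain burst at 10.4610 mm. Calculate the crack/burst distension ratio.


Formula: Ratio = crack / burst
Substituting: Ratio = 7.1630 / 10.4610
Result: 0.6847


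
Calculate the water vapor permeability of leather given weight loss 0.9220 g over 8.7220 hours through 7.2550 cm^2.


Formula: WVP = loss / (area * time)
Substituting: WVP = 0.9220 / (7.2550 * 8.7220)
Result: 0.0145706 g/(cm^2*hr)


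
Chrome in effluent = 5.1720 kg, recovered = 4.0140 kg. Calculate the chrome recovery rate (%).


Formula: Recovery = recovered / input * 100
Substituting: Recovery = 4.0140 / 5.1720 * 100
Result: 77.6102 %


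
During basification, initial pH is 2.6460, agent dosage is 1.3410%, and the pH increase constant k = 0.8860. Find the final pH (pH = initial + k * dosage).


Formula: pH_final = pH_initial + k * base_pct
Substituting: pH_final = 2.6460 + 0.8860 * 1.3410
Result: 3.8341


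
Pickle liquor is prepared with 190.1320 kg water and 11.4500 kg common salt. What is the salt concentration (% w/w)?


Formula: Conc = salt / (water + salt) * 100
Substituting: Conc = 11.4500 / (190.1320 + 11.4500) * 100
Result: 5.6801 %


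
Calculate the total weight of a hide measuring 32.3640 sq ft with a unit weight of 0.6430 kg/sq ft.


Formula: Weight = area * weight_per_sqft
Substituting: Weight = 32.3640 * 0.6430
Result: 20.8101 kg


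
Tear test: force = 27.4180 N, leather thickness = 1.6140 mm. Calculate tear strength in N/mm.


Formula: Tear strength = force / thickness
Substituting: Tear strength = 27.4180 / 1.6140
Result: 16.9876 N/mm


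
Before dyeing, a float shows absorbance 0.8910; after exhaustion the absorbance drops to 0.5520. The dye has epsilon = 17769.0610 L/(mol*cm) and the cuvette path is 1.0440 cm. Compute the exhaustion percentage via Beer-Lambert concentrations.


c_initial = A_i / (epsilon * l) = 0.8910 / (17769.0610 * 1.0440) = 4.8030e-05 mol/L
c_final = A_f / (epsilon * l) = 0.5520 / (17769.0610 * 1.0440) = 2.9756e-05 mol/L
Exhaustion = (c_initial - c_final) / c_initial * 100 = (4.8030e-05 - 2.9756e-05) / 4.8030e-05 * 100 = 38.0471 %


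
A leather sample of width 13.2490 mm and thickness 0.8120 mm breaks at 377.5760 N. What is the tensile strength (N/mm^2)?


Formula: TS = force / (width * thickness)
Substituting: TS = 377.5760 / (13.2490 * 0.8120)
Result: 35.0966 N/mm^2


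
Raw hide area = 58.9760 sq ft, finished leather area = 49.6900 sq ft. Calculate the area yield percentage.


Formula: Yield = finished / raw * 100
Substituting: Yield = 49.6900 / 58.9760 * 100
Result: 84.2546 %


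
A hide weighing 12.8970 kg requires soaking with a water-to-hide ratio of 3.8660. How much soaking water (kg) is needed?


Formula: Water = hide_weight * ratio
Substituting: Water = 12.8970 * 3.8660
Result: 49.8598 kg


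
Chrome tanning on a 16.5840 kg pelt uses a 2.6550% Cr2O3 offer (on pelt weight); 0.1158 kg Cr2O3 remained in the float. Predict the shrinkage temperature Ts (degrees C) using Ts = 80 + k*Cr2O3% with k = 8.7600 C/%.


Offered = pelt * offer_pct / 100 = 16.5840 * 2.6550 / 100 = 0.4403 kg
Uptake = offered - residual = 0.4403 - 0.1158 = 0.3245 kg
Cr2O3% on pelt = uptake / pelt * 100 = 0.3245 / 16.5840 * 100 = 1.9567 %
Ts = 80 + k * Cr2O3% = 80 + 8.7600 * 1.9567 = 97.1410 C


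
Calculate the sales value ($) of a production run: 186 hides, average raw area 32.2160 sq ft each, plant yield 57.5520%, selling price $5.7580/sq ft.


Raw_total = N * avg_area = 186 * 32.2160 = 5992.1760 sq ft
Finished = Raw_total * yield / 100 = 5992.1760 * 57.5520 / 100 = 3448.6171 sq ft
Value = Finished * price = 3448.6171 * 5.7580 = 19857.1374 $


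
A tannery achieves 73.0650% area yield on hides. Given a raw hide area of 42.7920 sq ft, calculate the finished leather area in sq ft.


Formula: finished = raw * yield / 100
Substituting: finished = 42.7920 * 73.0650 / 100
Result: 31.2660 sq ft


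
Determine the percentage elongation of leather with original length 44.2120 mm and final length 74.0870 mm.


Formula: Elongation = (Lf - L0) / L0 * 100
Substituting: Elongation = (74.0870 - 44.2120) / 44.2120 * 100
Result: 67.5722 %


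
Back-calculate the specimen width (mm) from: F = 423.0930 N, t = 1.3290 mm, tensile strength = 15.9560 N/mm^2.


Formula: w = F / (TS * t)
Substituting: w = 423.0930 / (15.9560 * 1.3290)
Result: 19.9520 mm


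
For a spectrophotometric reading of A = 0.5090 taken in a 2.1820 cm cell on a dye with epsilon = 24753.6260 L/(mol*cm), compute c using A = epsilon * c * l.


Formula: c = A / (epsilon * l)
Substituting: c = 0.5090 / (24753.6260 * 2.1820)
Result: 9.4238e-06 mol/L


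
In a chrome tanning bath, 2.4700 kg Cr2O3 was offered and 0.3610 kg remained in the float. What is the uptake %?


Formula: Uptake = (offered - residual) / offered * 100
Substituting: Uptake = (2.4700 - 0.3610) / 2.4700 * 100
Result: 85.3846 %


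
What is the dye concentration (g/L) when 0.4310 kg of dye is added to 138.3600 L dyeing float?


Formula: Conc = dye_mass(kg) / volume(L) * 1000
Substituting: Conc = 0.4310 / 138.3600 * 1000
Result: 3.1151 g/L


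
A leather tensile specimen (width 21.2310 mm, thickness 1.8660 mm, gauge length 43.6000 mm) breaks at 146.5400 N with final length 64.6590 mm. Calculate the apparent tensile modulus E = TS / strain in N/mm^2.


TS = F / (w * t) = 146.5400 / (21.2310 * 1.8660) = 3.6989 N/mm^2
strain = (Lf - L0) / L0 = (64.6590 - 43.6000) / 43.6000 = 0.4830
E = TS / strain = 3.6989 / 0.4830 = 7.6581 N/mm^2


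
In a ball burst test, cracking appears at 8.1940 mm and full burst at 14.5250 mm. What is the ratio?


Formula: Ratio = crack / burst
Substituting: Ratio = 8.1940 / 14.5250
Result: 0.5641


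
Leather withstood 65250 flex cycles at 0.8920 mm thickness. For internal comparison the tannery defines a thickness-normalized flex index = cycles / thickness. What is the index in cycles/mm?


Formula: Index = cycles / thickness
Substituting: Index = 65250 / 0.8920
Result: 73150.2242 cycles/mm


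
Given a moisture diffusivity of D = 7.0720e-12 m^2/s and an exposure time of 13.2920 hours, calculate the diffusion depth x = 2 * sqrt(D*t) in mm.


t = 13.2920 hr * 3600 = 47851.2000 s
D * t = 7.0720e-12 * 47851.2000 = 3.3840e-07
x = 2 * sqrt(D*t) = 2 * sqrt(3.3840e-07) = 0.00116345 m = 1.1634 mm


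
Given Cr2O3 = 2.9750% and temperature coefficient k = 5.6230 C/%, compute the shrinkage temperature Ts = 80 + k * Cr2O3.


Formula: Ts = 80 + k * Cr2O3
Substituting: Ts = 80 + 5.6230 * 2.9750
Result: 96.7284 C


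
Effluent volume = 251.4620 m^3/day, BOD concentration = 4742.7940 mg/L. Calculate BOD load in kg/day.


Formula: BOD_load = volume * conc / 1000
Substituting: BOD_load = 251.4620 * 4742.7940 / 1000
Result: 1192.6325 kg/day


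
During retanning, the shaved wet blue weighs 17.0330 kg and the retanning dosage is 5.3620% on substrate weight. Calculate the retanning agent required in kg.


Formula: Retan = substrate * pct / 100
Substituting: Retan = 17.0330 * 5.3620 / 100
Result: 0.9133 kg


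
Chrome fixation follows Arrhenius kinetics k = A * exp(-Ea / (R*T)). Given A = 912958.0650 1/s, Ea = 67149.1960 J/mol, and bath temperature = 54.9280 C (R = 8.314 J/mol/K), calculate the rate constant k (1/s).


T_K = T_C + 273.15 = 54.9280 + 273.15 = 328.0780 K
exponent = -Ea / (R * T_K) = -67149.1960 / (8.314 * 328.0780) = -24.6181
k = A * exp(exponent) = 912958.0650 * exp(-24.6181) = 1.8577e-05 1/s


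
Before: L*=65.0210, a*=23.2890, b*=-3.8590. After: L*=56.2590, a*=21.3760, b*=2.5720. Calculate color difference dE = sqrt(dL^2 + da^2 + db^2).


dL = -8.7620, da = -1.9130, db = 6.4310
dE = sqrt((-8.7620)^2 + (-1.9130)^2 + 6.4310^2) = 11.0358


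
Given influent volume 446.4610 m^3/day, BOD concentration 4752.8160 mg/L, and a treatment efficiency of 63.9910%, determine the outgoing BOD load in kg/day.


Load_in = volume * conc / 1000 = 446.4610 * 4752.8160 / 1000 = 2121.9470 kg/day
Removed = Load_in * eff / 100 = 2121.9470 * 63.9910 / 100 = 1357.8551 kg/day
Load_out = Load_in - Removed = 2121.9470 - 1357.8551 = 764.0919 kg/day


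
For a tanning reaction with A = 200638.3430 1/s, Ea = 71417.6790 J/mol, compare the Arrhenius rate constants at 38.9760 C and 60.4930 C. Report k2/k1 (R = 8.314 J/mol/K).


T1 = 38.9760 + 273.15 = 312.1260 K; T2 = 60.4930 + 273.15 = 333.6430 K
k1 = A * exp(-Ea/(R*T1)) = 200638.3430 * exp(-71417.6790/(8.314*312.1260)) = 2.2395e-07 1/s
k2 = A * exp(-Ea/(R*T2)) = 200638.3430 * exp(-71417.6790/(8.314*333.6430)) = 1.3212e-06 1/s
k2/k1 = 1.3212e-06 / 2.2395e-07 = 5.8995


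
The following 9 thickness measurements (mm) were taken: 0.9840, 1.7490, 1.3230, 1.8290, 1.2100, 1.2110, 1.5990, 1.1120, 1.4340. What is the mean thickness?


Formula: Average = sum / n
Substituting: Average = 12.4510 / 9
Result: 1.3834 mm


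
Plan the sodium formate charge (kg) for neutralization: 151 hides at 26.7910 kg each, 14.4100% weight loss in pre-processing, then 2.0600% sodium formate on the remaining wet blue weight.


Total_raw = N * avg_wt = 151 * 26.7910 = 4045.4410 kg
Substrate = Total_raw * (1 - loss/100) = 4045.4410 * (1 - 14.4100/100) = 3462.4930 kg
Neutralizer = Substrate * pct / 100 = 3462.4930 * 2.0600 / 100 = 71.3274 kg


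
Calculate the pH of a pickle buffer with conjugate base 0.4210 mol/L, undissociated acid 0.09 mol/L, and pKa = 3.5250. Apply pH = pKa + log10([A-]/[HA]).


ratio = [A-] / [HA] = 0.4210 / 0.09 = 4.6778
log10(ratio) = 0.6700
pH = pKa + log10(ratio) = 3.5250 + 0.6700 = 4.1950


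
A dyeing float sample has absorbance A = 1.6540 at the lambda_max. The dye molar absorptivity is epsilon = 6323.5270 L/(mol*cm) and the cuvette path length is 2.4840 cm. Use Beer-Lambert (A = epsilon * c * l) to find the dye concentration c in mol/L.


Formula: c = A / (epsilon * l)
Substituting: c = 1.6540 / (6323.5270 * 2.4840)
Result: 1.0530e-04 mol/L


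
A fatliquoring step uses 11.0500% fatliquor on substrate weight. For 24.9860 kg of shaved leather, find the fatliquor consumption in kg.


Formula: Fat = substrate * pct / 100
Substituting: Fat = 24.9860 * 11.0500 / 100
Result: 2.7610 kg


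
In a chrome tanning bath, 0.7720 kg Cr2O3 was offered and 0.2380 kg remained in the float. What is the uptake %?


Formula: Uptake = (offered - residual) / offered * 100
Substituting: Uptake = (0.7720 - 0.2380) / 0.7720 * 100
Result: 69.1710 %


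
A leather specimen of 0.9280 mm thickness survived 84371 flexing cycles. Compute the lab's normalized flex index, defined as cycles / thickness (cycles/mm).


Formula: Index = cycles / thickness
Substituting: Index = 84371 / 0.9280
Result: 90917.0259 cycles/mm


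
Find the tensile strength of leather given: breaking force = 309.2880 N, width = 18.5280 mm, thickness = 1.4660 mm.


Formula: TS = force / (width * thickness)
Substituting: TS = 309.2880 / (18.5280 * 1.4660)
Result: 11.3868 N/mm^2


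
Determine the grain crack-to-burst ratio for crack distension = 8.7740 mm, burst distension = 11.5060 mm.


Formula: Ratio = crack / burst
Substituting: Ratio = 8.7740 / 11.5060
Result: 0.7626


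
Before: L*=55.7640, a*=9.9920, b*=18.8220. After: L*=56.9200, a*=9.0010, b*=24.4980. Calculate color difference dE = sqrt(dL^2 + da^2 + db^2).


dL = 1.1560, da = -0.9910, db = 5.6760
dE = sqrt(1.1560^2 + (-0.9910)^2 + 5.6760^2) = 5.8767


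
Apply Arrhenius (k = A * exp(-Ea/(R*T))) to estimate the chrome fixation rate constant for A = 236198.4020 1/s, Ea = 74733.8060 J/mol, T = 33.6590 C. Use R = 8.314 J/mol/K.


T_K = T_C + 273.15 = 33.6590 + 273.15 = 306.8090 K
exponent = -Ea / (R * T_K) = -74733.8060 / (8.314 * 306.8090) = -29.2981
k = A * exp(exponent) = 236198.4020 * exp(-29.2981) = 4.4595e-08 1/s


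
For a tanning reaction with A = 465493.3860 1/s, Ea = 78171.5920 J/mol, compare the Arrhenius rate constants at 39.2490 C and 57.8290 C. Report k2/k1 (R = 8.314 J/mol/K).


T1 = 39.2490 + 273.15 = 312.3990 K; T2 = 57.8290 + 273.15 = 330.9790 K
k1 = A * exp(-Ea/(R*T1)) = 465493.3860 * exp(-78171.5920/(8.314*312.3990)) = 3.9516e-08 1/s
k2 = A * exp(-Ea/(R*T2)) = 465493.3860 * exp(-78171.5920/(8.314*330.9790)) = 2.1406e-07 1/s
k2/k1 = 2.1406e-07 / 3.9516e-08 = 5.4171
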